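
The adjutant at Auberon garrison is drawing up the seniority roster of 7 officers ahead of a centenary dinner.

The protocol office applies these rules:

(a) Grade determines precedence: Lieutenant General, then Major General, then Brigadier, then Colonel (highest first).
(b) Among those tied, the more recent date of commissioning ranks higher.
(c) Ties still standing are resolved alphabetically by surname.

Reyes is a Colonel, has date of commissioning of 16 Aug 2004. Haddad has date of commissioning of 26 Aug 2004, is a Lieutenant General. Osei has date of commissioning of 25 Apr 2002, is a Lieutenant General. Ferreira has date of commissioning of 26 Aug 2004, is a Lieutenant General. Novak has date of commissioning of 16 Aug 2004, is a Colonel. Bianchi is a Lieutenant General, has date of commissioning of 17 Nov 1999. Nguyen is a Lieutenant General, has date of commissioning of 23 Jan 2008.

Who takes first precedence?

Nguyen

By grade: Nguyen, Ferreira, Haddad, Osei and Bianchi (Lieutenant General); then Novak and Reyes (Colonel).
Among Nguyen, Ferreira, Haddad, Osei and Bianchi, by date of commissioning (later first): Nguyen (23 Jan 2008) before Ferreira and Haddad (26 Aug 2004) before Osei (25 Apr 2002) before Bianchi (17 Nov 1999).
Among Ferreira and Haddad, alphabetically by surname: Ferreira before Haddad.
Novak and Reyes both have date of commissioning 16 Aug 2004, so the next rule applies.
Among Novak and Reyes, alphabetically by surname: Novak before Reyes.
Order: Nguyen, Ferreira, Haddad, Osei, Bianchi, Novak, Reyes.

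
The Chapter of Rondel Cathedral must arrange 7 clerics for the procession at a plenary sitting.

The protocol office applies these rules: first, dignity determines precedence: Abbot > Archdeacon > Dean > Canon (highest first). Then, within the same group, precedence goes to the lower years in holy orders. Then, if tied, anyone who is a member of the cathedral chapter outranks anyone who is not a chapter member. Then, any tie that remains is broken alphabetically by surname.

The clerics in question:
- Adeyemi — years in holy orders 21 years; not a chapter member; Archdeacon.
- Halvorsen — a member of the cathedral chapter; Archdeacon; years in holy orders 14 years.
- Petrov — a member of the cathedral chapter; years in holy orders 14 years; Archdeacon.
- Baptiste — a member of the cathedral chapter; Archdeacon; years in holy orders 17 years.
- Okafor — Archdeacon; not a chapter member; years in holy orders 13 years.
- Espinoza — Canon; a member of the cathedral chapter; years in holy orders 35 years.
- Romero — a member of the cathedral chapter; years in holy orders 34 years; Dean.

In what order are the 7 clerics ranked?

By dignity: Okafor, Halvorsen, Petrov, Baptiste and Adeyemi (Archdeacon); then Romero (Dean); then Espinoza (Canon).
Among Okafor, Halvorsen, Petrov, Baptiste and Adeyemi, by years in holy orders (lower first): Okafor (13 years) before Halvorsen and Petrov (14 years) before Baptiste (17 years) before Adeyemi (21 years).
Halvorsen and Petrov are each a member of the cathedral chapter, so the next rule applies.
Among Halvorsen and Petrov, alphabetically by surname: Halvorsen before Petrov.
Full order: Okafor, Halvorsen, Petrov, Baptiste, Adeyemi, Romero, Espinoza.

Okafor, Halvorsen, Petrov, Baptiste, Adeyemi, Romero, Espinoza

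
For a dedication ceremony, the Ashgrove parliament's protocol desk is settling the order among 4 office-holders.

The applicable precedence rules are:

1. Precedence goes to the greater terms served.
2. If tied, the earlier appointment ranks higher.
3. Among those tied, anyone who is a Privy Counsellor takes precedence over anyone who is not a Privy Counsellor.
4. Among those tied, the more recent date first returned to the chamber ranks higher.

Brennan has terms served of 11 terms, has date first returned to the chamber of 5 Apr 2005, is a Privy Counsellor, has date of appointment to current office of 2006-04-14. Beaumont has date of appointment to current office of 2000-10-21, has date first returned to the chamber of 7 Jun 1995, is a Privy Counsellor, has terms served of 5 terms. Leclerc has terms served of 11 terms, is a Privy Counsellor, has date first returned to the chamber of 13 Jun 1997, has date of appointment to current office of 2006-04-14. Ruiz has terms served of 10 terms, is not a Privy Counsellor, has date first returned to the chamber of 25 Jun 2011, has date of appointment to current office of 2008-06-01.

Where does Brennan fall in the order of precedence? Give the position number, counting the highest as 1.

1

By terms served (higher first): Brennan and Leclerc (both 11 terms); then Ruiz (10 terms); then Beaumont (5 terms).
Brennan and Leclerc both have date of appointment to current office 2006-04-14, so the next rule applies.
Brennan and Leclerc are each a Privy Counsellor, so the next rule applies.
Among Brennan and Leclerc, by date first returned to the chamber (later first): Brennan (5 Apr 2005) before Leclerc (13 Jun 1997).
Order: Brennan, Leclerc, Ruiz, Beaumont. So position 1.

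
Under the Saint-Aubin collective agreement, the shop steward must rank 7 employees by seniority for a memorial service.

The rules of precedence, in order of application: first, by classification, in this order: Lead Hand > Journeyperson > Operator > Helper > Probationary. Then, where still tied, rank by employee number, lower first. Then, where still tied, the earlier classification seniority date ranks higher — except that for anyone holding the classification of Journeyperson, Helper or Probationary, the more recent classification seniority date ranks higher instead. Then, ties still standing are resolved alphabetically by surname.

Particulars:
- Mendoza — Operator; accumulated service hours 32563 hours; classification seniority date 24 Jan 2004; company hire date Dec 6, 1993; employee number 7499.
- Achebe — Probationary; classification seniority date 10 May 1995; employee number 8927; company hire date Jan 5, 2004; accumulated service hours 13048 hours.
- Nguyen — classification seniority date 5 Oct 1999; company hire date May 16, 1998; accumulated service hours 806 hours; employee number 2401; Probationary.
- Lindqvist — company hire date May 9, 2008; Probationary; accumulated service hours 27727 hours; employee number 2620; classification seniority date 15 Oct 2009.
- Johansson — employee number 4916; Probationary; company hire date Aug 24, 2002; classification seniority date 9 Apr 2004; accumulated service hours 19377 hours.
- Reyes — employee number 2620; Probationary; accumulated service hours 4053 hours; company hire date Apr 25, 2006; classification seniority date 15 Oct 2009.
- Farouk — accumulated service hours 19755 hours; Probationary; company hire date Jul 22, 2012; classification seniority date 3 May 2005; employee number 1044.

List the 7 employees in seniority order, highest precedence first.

Mendoza, Farouk, Nguyen, Lindqvist, Reyes, Johansson, Achebe

By classification: Mendoza (Operator); then Farouk, Nguyen, Lindqvist, Reyes, Johansson and Achebe (Probationary).
Among Farouk, Nguyen, Lindqvist, Reyes, Johansson and Achebe, by employee number (lower first): Farouk (1044) before Nguyen (2401) before Lindqvist and Reyes (2620) before Johansson (4916) before Achebe (8927).
Lindqvist and Reyes both have classification seniority date 15 Oct 2009, so the next rule applies.
Among Lindqvist and Reyes, alphabetically by surname: Lindqvist before Reyes.
Full order: Mendoza, Farouk, Nguyen, Lindqvist, Reyes, Johansson, Achebe.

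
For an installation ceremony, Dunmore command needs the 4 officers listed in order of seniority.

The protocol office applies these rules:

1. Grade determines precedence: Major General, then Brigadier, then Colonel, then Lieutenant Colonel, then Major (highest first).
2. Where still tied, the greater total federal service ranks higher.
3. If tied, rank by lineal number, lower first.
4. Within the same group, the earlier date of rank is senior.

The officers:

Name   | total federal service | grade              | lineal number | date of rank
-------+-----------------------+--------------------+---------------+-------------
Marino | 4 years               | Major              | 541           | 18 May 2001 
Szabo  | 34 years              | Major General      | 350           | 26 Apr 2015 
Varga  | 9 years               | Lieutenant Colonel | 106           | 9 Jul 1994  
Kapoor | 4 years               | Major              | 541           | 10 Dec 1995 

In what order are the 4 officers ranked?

Szabo, Varga, Kapoor, Marino

By grade: Szabo (Major General); then Varga (Lieutenant Colonel); then Kapoor and Marino (Major).
Kapoor and Marino both have total federal service 4 years, so the next rule applies.
Kapoor and Marino both have lineal number 541, so the next rule applies.
Among Kapoor and Marino, by date of rank (earlier first): Kapoor (10 Dec 1995) before Marino (18 May 2001).
Full order: Szabo, Varga, Kapoor, Marino.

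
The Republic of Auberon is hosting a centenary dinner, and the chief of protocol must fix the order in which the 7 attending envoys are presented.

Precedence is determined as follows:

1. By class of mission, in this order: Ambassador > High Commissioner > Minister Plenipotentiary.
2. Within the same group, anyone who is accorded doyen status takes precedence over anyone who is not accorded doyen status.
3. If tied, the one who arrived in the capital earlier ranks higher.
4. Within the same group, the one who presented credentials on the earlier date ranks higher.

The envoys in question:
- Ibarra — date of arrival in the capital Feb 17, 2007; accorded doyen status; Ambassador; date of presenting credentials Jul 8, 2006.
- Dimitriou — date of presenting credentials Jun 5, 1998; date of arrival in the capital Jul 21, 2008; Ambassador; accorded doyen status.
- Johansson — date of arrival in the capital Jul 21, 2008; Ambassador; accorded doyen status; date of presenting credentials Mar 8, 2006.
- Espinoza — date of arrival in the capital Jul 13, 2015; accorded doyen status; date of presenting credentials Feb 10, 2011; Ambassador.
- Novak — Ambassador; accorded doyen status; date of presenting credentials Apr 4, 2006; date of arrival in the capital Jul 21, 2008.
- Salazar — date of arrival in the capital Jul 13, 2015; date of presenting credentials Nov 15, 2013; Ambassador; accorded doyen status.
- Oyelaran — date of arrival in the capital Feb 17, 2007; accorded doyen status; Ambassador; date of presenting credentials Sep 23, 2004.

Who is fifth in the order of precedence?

By class of mission: Oyelaran, Ibarra, Dimitriou, Johansson, Novak, Espinoza and Salazar (Ambassador).
Oyelaran, Ibarra, Dimitriou, Johansson, Novak, Espinoza and Salazar are each accorded doyen status, so the next rule applies.
Among Oyelaran, Ibarra, Dimitriou, Johansson, Novak, Espinoza and Salazar, by date of arrival in the capital (earlier first): Oyelaran and Ibarra (Feb 17, 2007) before Dimitriou, Johansson and Novak (Jul 21, 2008) before Espinoza and Salazar (Jul 13, 2015).
Among Oyelaran and Ibarra, by date of presenting credentials (earlier first): Oyelaran (Sep 23, 2004) before Ibarra (Jul 8, 2006).
Among Dimitriou, Johansson and Novak, by date of presenting credentials (earlier first): Dimitriou (Jun 5, 1998) before Johansson (Mar 8, 2006) before Novak (Apr 4, 2006).
Among Espinoza and Salazar, by date of presenting credentials (earlier first): Espinoza (Feb 10, 2011) before Salazar (Nov 15, 2013).
Order: Oyelaran, Ibarra, Dimitriou, Johansson, Novak, Espinoza, Salazar.

Novak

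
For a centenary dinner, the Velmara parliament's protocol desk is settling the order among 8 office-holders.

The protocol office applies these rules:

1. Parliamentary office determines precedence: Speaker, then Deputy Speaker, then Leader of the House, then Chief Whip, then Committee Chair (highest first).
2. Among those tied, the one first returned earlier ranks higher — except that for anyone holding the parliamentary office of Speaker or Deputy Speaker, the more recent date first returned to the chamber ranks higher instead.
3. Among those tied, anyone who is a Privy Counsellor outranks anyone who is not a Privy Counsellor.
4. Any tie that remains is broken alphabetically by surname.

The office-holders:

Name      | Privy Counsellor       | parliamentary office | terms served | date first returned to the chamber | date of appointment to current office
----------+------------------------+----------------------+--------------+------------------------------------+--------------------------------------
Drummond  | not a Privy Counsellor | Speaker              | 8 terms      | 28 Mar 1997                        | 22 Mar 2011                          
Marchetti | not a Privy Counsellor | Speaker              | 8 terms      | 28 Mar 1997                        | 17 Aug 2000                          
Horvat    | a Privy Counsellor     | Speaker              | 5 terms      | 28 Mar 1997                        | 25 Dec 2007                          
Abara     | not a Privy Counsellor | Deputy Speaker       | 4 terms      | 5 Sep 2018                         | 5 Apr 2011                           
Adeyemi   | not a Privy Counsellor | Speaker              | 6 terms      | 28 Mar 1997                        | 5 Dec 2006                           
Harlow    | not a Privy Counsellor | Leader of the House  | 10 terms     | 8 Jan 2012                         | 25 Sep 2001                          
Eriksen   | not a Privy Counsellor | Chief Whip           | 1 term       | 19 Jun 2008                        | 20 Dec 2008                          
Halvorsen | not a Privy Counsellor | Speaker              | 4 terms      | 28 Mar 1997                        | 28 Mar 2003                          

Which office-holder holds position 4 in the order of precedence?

Halvorsen

By parliamentary office: Horvat, Adeyemi, Drummond, Halvorsen and Marchetti (Speaker); then Abara (Deputy Speaker); then Harlow (Leader of the House); then Eriksen (Chief Whip).
Horvat, Adeyemi, Drummond, Halvorsen and Marchetti all have date first returned to the chamber 28 Mar 1997, so the next rule applies.
Among Horvat, Adeyemi, Drummond, Halvorsen and Marchetti, a Privy Counsellor before not a Privy Counsellor: Horvat (a Privy Counsellor) before Adeyemi, Drummond, Halvorsen and Marchetti (not a Privy Counsellor).
Among Adeyemi, Drummond, Halvorsen and Marchetti, alphabetically by surname: Adeyemi before Drummond before Halvorsen before Marchetti.
Order: Horvat, Adeyemi, Drummond, Halvorsen, Marchetti, Abara, Harlow, Eriksen.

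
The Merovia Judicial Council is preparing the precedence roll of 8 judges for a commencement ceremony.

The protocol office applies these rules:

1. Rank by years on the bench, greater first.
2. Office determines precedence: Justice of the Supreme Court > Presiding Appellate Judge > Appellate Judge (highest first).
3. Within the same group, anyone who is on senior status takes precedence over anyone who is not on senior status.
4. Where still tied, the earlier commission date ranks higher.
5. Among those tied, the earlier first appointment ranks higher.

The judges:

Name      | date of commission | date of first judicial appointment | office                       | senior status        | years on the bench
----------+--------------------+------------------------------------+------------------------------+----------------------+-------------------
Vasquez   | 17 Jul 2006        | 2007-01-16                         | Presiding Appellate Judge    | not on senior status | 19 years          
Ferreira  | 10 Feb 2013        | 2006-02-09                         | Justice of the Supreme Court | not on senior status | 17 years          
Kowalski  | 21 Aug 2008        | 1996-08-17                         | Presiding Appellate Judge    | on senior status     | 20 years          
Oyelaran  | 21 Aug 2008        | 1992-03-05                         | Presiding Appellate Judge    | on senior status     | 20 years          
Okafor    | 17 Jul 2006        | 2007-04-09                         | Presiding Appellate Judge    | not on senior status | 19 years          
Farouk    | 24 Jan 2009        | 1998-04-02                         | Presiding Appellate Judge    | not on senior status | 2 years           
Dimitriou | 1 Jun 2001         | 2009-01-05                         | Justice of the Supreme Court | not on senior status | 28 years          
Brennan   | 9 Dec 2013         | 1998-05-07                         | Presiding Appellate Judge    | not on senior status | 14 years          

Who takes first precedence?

By years on the bench (higher first): Dimitriou (28 years); then Oyelaran and Kowalski (both 20 years); then Vasquez and Okafor (both 19 years); then Ferreira (17 years); then Brennan (14 years); then Farouk (2 years).
Oyelaran and Kowalski are each Presiding Appellate Judge, so the next rule applies.
Oyelaran and Kowalski are each on senior status, so the next rule applies.
Oyelaran and Kowalski both have date of commission 21 Aug 2008, so the next rule applies.
Among Oyelaran and Kowalski, by date of first judicial appointment (earlier first): Oyelaran (1992-03-05) before Kowalski (1996-08-17).
Vasquez and Okafor are each Presiding Appellate Judge, so the next rule applies.
Vasquez and Okafor are each not on senior status, so the next rule applies.
Vasquez and Okafor both have date of commission 17 Jul 2006, so the next rule applies.
Among Vasquez and Okafor, by date of first judicial appointment (earlier first): Vasquez (2007-01-16) before Okafor (2007-04-09).
Order: Dimitriou, Oyelaran, Kowalski, Vasquez, Okafor, Ferreira, Brennan, Farouk.

Dimitriou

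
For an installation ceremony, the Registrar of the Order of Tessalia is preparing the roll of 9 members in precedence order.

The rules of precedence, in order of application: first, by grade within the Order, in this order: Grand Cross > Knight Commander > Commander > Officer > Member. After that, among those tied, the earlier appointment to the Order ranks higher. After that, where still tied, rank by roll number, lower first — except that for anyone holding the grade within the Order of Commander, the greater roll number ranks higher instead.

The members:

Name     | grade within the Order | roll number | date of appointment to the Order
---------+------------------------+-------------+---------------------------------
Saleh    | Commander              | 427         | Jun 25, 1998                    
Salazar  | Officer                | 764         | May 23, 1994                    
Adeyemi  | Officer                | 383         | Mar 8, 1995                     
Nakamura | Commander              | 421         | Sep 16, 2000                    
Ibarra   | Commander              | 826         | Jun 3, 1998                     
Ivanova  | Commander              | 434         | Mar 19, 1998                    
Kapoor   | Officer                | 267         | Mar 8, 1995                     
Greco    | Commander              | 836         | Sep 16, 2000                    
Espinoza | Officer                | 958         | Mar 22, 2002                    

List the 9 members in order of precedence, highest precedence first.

By grade within the Order: Ivanova, Ibarra, Saleh, Greco and Nakamura (Commander); then Salazar, Kapoor, Adeyemi and Espinoza (Officer).
Among Ivanova, Ibarra, Saleh, Greco and Nakamura, by date of appointment to the Order (earlier first): Ivanova (Mar 19, 1998) before Ibarra (Jun 3, 1998) before Saleh (Jun 25, 1998) before Greco and Nakamura (Sep 16, 2000).
Among Greco and Nakamura, by roll number (higher first) (reversed rule for this group): Greco (836) before Nakamura (421).
Among Salazar, Kapoor, Adeyemi and Espinoza, by date of appointment to the Order (earlier first): Salazar (May 23, 1994) before Kapoor and Adeyemi (Mar 8, 1995) before Espinoza (Mar 22, 2002).
Among Kapoor and Adeyemi, by roll number (lower first): Kapoor (267) before Adeyemi (383).
Full order: Ivanova, Ibarra, Saleh, Greco, Nakamura, Salazar, Kapoor, Adeyemi, Espinoza.

Ivanova, Ibarra, Saleh, Greco, Nakamura, Salazar, Kapoor, Adeyemi, Espinoza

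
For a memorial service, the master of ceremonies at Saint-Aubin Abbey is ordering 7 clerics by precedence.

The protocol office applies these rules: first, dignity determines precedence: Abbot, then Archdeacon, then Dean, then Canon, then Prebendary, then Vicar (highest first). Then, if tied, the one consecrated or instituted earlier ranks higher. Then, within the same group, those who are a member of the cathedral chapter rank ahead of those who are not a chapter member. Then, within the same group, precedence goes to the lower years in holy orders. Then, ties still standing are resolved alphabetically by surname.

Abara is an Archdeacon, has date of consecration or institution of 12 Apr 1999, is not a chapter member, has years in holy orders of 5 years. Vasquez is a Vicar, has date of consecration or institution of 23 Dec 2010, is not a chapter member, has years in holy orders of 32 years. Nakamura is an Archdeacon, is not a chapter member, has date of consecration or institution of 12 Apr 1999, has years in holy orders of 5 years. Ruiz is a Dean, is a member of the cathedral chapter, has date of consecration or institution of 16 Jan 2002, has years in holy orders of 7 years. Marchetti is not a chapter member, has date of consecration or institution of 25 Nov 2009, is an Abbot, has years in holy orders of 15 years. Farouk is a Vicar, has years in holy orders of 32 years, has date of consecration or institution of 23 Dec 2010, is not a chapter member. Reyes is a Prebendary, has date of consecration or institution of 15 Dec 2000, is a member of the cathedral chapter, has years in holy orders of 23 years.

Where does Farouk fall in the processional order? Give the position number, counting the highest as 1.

6

By dignity: Marchetti (Abbot); then Abara and Nakamura (Archdeacon); then Ruiz (Dean); then Reyes (Prebendary); then Farouk and Vasquez (Vicar).
Abara and Nakamura both have date of consecration or institution 12 Apr 1999, so the next rule applies.
Abara and Nakamura are each not a chapter member, so the next rule applies.
Abara and Nakamura both have years in holy orders 5 years, so the next rule applies.
Among Abara and Nakamura, alphabetically by surname: Abara before Nakamura.
Farouk and Vasquez both have date of consecration or institution 23 Dec 2010, so the next rule applies.
Farouk and Vasquez are each not a chapter member, so the next rule applies.
Farouk and Vasquez both have years in holy orders 32 years, so the next rule applies.
Among Farouk and Vasquez, alphabetically by surname: Farouk before Vasquez.
Order: Marchetti, Abara, Nakamura, Ruiz, Reyes, Farouk, Vasquez. So position 6.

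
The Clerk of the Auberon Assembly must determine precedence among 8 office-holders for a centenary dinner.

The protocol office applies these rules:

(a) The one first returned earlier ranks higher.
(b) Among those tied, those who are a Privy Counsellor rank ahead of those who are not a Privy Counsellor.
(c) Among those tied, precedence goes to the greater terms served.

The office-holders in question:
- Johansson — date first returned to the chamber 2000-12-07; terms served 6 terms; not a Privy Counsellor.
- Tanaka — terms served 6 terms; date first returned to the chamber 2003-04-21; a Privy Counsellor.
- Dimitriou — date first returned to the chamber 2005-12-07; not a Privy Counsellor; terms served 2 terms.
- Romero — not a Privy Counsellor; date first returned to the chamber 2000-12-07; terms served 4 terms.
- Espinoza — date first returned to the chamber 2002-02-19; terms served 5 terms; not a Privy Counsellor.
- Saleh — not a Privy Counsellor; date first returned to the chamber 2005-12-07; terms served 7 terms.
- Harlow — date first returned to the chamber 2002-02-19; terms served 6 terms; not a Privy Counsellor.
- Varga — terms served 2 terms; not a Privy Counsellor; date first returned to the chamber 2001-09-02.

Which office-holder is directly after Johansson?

Romero

By date first returned to the chamber (earlier first): Johansson and Romero (both 2000-12-07); then Varga (2001-09-02); then Harlow and Espinoza (both 2002-02-19); then Tanaka (2003-04-21); then Saleh and Dimitriou (both 2005-12-07).
Johansson and Romero are each not a Privy Counsellor, so the next rule applies.
Among Johansson and Romero, by terms served (higher first): Johansson (6 terms) before Romero (4 terms).
Harlow and Espinoza are each not a Privy Counsellor, so the next rule applies.
Among Harlow and Espinoza, by terms served (higher first): Harlow (6 terms) before Espinoza (5 terms).
Saleh and Dimitriou are each not a Privy Counsellor, so the next rule applies.
Among Saleh and Dimitriou, by terms served (higher first): Saleh (7 terms) before Dimitriou (2 terms).
Order: Johansson, Romero, Varga, Harlow, Espinoza, Tanaka, Saleh, Dimitriou.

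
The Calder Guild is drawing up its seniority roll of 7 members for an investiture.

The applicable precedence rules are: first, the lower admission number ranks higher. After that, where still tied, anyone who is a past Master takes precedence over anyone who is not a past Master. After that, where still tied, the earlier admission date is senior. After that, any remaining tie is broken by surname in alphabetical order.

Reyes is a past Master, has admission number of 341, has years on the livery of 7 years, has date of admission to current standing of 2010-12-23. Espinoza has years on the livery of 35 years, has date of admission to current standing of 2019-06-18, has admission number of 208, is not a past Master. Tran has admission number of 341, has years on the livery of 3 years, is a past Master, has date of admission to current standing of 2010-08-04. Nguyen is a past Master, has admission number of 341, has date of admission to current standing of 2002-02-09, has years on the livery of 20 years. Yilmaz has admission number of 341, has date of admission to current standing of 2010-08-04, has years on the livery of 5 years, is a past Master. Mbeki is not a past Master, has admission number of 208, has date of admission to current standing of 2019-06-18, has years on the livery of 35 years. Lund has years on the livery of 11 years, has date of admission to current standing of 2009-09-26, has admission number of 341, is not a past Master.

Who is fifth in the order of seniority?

Yilmaz

By admission number (lower first): Espinoza and Mbeki (both 208); then Nguyen, Tran, Yilmaz, Reyes and Lund (each 341).
Espinoza and Mbeki are each not a past Master, so the next rule applies.
Espinoza and Mbeki both have date of admission to current standing 2019-06-18, so the next rule applies.
Among Espinoza and Mbeki, alphabetically by surname: Espinoza before Mbeki.
Among Nguyen, Tran, Yilmaz, Reyes and Lund, a past Master before not a past Master: Nguyen, Tran, Yilmaz and Reyes (a past Master) before Lund (not a past Master).
Among Nguyen, Tran, Yilmaz and Reyes, by date of admission to current standing (earlier first): Nguyen (2002-02-09) before Tran and Yilmaz (2010-08-04) before Reyes (2010-12-23).
Among Tran and Yilmaz, alphabetically by surname: Tran before Yilmaz.
Order: Espinoza, Mbeki, Nguyen, Tran, Yilmaz, Reyes, Lund.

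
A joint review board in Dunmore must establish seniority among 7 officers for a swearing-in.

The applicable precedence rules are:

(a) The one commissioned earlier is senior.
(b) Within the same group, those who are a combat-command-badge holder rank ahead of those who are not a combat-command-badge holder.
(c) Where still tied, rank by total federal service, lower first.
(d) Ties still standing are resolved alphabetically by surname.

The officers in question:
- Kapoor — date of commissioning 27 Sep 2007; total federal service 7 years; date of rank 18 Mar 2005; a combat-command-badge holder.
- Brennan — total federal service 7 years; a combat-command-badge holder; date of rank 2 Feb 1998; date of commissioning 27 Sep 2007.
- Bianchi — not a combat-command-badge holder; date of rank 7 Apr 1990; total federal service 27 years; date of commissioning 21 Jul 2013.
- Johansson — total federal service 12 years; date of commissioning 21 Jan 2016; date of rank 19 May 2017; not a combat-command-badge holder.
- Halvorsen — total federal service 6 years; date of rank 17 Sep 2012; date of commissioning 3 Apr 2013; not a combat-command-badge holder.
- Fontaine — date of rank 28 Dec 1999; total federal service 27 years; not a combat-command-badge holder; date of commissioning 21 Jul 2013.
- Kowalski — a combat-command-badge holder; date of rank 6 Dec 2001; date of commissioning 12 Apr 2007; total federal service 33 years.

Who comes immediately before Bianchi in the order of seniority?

Halvorsen

By date of commissioning (earlier first): Kowalski (12 Apr 2007); then Brennan and Kapoor (both 27 Sep 2007); then Halvorsen (3 Apr 2013); then Bianchi and Fontaine (both 21 Jul 2013); then Johansson (21 Jan 2016).
Brennan and Kapoor are each a combat-command-badge holder, so the next rule applies.
Brennan and Kapoor both have total federal service 7 years, so the next rule applies.
Among Brennan and Kapoor, alphabetically by surname: Brennan before Kapoor.
Bianchi and Fontaine are each not a combat-command-badge holder, so the next rule applies.
Bianchi and Fontaine both have total federal service 27 years, so the next rule applies.
Among Bianchi and Fontaine, alphabetically by surname: Bianchi before Fontaine.
Order: Kowalski, Brennan, Kapoor, Halvorsen, Bianchi, Fontaine, Johansson.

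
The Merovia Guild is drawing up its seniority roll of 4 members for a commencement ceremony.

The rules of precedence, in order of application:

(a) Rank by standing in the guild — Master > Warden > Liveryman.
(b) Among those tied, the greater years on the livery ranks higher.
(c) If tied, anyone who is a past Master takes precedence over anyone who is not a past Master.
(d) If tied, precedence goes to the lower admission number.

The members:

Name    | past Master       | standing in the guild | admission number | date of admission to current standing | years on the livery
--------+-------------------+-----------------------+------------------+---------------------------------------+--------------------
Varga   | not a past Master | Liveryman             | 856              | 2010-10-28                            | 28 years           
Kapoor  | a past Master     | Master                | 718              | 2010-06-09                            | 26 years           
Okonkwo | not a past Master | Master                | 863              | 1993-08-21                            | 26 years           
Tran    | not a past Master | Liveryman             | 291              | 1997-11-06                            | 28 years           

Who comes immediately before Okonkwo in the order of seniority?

By standing in the guild: Kapoor and Okonkwo (Master); then Tran and Varga (Liveryman).
Kapoor and Okonkwo both have years on the livery 26 years, so the next rule applies.
Among Kapoor and Okonkwo, a past Master before not a past Master: Kapoor (a past Master) before Okonkwo (not a past Master).
Tran and Varga both have years on the livery 28 years, so the next rule applies.
Tran and Varga are each not a past Master, so the next rule applies.
Among Tran and Varga, by admission number (lower first): Tran (291) before Varga (856).
Order: Kapoor, Okonkwo, Tran, Varga.

Kapoor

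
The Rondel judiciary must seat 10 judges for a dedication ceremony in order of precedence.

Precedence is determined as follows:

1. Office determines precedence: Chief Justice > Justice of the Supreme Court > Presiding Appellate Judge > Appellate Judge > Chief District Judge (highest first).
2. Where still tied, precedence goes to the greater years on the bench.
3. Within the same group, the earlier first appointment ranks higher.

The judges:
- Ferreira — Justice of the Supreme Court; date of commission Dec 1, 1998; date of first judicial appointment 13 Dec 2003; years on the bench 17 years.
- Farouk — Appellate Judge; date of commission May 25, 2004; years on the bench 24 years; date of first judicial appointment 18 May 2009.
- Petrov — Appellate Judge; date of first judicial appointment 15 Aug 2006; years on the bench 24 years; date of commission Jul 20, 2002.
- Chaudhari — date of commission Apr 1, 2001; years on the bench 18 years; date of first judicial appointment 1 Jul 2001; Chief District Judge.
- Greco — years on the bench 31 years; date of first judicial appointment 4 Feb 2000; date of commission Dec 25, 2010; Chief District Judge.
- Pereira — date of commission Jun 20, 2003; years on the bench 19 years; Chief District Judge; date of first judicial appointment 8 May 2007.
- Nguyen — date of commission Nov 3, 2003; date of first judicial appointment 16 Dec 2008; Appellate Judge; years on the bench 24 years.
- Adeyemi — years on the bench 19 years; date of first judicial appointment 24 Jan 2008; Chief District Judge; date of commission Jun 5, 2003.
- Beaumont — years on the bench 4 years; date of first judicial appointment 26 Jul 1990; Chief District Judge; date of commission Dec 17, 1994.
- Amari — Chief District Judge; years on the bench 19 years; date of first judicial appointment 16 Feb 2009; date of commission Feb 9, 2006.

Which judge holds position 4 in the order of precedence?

Farouk

By office: Ferreira (Justice of the Supreme Court); then Petrov, Nguyen and Farouk (Appellate Judge); then Greco, Pereira, Adeyemi, Amari, Chaudhari and Beaumont (Chief District Judge).
Petrov, Nguyen and Farouk all have years on the bench 24 years, so the next rule applies.
Among Petrov, Nguyen and Farouk, by date of first judicial appointment (earlier first): Petrov (15 Aug 2006) before Nguyen (16 Dec 2008) before Farouk (18 May 2009).
Among Greco, Pereira, Adeyemi, Amari, Chaudhari and Beaumont, by years on the bench (higher first): Greco (31 years) before Pereira, Adeyemi and Amari (19 years) before Chaudhari (18 years) before Beaumont (4 years).
Among Pereira, Adeyemi and Amari, by date of first judicial appointment (earlier first): Pereira (8 May 2007) before Adeyemi (24 Jan 2008) before Amari (16 Feb 2009).
Order: Ferreira, Petrov, Nguyen, Farouk, Greco, Pereira, Adeyemi, Amari, Chaudhari, Beaumont.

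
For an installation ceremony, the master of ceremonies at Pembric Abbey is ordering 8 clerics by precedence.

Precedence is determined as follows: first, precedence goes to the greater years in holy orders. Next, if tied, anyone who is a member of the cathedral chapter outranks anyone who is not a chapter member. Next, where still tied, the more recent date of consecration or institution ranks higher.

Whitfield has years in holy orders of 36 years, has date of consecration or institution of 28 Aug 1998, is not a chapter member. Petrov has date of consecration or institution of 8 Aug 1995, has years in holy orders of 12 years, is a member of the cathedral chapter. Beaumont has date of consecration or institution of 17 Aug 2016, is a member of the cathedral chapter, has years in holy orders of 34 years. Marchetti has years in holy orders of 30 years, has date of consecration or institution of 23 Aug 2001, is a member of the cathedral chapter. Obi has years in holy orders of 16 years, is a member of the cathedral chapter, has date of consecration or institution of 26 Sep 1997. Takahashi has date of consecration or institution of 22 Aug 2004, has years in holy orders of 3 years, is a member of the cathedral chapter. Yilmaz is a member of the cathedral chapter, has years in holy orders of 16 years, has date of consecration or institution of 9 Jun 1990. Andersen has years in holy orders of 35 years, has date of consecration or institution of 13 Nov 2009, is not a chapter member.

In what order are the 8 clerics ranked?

Whitfield, Andersen, Beaumont, Marchetti, Obi, Yilmaz, Petrov, Takahashi

By years in holy orders (higher first): Whitfield (36 years); then Andersen (35 years); then Beaumont (34 years); then Marchetti (30 years); then Obi and Yilmaz (both 16 years); then Petrov (12 years); then Takahashi (3 years).
Obi and Yilmaz are each a member of the cathedral chapter, so the next rule applies.
Among Obi and Yilmaz, by date of consecration or institution (later first): Obi (26 Sep 1997) before Yilmaz (9 Jun 1990).
Full order: Whitfield, Andersen, Beaumont, Marchetti, Obi, Yilmaz, Petrov, Takahashi.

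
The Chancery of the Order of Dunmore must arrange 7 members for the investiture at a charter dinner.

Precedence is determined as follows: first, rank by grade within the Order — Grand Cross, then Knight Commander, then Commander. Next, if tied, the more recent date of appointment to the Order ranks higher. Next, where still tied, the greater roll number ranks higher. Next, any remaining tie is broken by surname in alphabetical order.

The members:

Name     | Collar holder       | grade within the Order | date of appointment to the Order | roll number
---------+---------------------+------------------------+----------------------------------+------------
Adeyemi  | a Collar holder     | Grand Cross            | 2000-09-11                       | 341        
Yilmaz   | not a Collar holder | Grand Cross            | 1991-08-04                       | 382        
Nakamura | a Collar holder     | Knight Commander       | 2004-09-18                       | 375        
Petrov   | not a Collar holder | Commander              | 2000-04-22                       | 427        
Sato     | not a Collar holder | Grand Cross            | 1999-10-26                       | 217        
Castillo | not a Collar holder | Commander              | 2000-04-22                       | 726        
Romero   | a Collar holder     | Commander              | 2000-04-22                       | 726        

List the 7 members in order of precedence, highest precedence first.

By grade within the Order: Adeyemi, Sato and Yilmaz (Grand Cross); then Nakamura (Knight Commander); then Castillo, Romero and Petrov (Commander).
Among Adeyemi, Sato and Yilmaz, by date of appointment to the Order (later first): Adeyemi (2000-09-11) before Sato (1999-10-26) before Yilmaz (1991-08-04).
Castillo, Romero and Petrov all have date of appointment to the Order 2000-04-22, so the next rule applies.
Among Castillo, Romero and Petrov, by roll number (higher first): Castillo and Romero (726) before Petrov (427).
Among Castillo and Romero, alphabetically by surname: Castillo before Romero.
Full order: Adeyemi, Sato, Yilmaz, Nakamura, Castillo, Romero, Petrov.

Adeyemi, Sato, Yilmaz, Nakamura, Castillo, Romero, Petrov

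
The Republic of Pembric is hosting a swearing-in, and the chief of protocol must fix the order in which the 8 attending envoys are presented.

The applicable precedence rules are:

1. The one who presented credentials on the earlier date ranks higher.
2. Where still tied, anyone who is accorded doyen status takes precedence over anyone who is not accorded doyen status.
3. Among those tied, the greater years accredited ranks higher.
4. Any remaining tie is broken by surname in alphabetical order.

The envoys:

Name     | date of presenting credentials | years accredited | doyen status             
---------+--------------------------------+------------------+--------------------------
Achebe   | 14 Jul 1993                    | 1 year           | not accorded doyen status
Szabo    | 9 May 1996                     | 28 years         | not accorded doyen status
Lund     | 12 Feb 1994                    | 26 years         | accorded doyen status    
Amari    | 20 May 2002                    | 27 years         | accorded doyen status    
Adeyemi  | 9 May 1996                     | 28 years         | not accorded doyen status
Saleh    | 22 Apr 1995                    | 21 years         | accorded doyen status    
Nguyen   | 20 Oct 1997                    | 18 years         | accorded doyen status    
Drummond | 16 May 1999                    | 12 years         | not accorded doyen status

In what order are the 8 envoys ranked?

By date of presenting credentials (earlier first): Achebe (14 Jul 1993); then Lund (12 Feb 1994); then Saleh (22 Apr 1995); then Adeyemi and Szabo (both 9 May 1996); then Nguyen (20 Oct 1997); then Drummond (16 May 1999); then Amari (20 May 2002).
Adeyemi and Szabo are each not accorded doyen status, so the next rule applies.
Adeyemi and Szabo both have years accredited 28 years, so the next rule applies.
Among Adeyemi and Szabo, alphabetically by surname: Adeyemi before Szabo.
Full order: Achebe, Lund, Saleh, Adeyemi, Szabo, Nguyen, Drummond, Amari.

Achebe, Lund, Saleh, Adeyemi, Szabo, Nguyen, Drummond, Amari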